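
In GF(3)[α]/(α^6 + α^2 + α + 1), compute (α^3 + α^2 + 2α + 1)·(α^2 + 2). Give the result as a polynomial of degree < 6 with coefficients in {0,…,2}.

α^5 + α^4 + α^3 + α + 2

Multiply in GF(3)[α]: (α^3 + α^2 + 2α + 1)·(α^2 + 2) = α^5 + α^4 + α^3 + α + 2.
Reduced: α^5 + α^4 + α^3 + α + 2.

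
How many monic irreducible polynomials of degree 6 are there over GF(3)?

The number of monic irreducibles of degree 6 over GF(3) is (1/6)·Σ_{d∣6} μ(6/d) 3^d.
Divisors of 6: 1, 2, 3, 6; μ(6/d) for each: 1, -1, -1, 1.
Σ = 3^1 − 3^2 − 3^3 + 3^6 = 696.
N = 696/6 = 116.

116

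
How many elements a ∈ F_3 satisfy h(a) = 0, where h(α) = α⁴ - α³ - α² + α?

3

Evaluate at each of the 3 elements of F_3:
h(0) = 0 → root; h(1) = 0 → root; h(2) = 0 → root.
Roots: {0, 1, 2}.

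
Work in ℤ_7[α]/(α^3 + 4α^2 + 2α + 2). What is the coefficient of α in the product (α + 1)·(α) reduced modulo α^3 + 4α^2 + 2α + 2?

1

Multiply in ℤ_7[α]: (α + 1)·(α) = α^2 + α.
Reduced: α^2 + α.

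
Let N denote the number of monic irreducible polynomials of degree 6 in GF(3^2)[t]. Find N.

88440

The number of monic irreducibles of degree 6 over GF(9) is (1/6)·Σ_{d∣6} μ(6/d) 9^d.
Divisors of 6: 1, 2, 3, 6; μ(6/d) for each: 1, -1, -1, 1.
Σ = 9^1 − 9^2 − 9^3 + 9^6 = 530640.
N = 530640/6 = 88440.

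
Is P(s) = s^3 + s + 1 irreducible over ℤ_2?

Check for roots in ℤ_2: P(0) = 1; P(1) = 1.
No roots. A degree-3 polynomial over a field with no linear factor is irreducible.

Yes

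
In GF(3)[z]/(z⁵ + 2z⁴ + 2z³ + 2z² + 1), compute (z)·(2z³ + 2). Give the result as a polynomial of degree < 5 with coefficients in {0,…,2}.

2z^4 + 2z

Multiply in GF(3)[z]: (z)·(2z³ + 2) = 2z⁴ + 2z.
Reduced: 2z⁴ + 2z.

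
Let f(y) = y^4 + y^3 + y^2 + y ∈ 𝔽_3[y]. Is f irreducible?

Check for roots in 𝔽_3: f(0) = 0 → root; f(1) = 1; f(2) = 0 → root.
f(0) = 0, so (y) divides f(y); f is reducible.

No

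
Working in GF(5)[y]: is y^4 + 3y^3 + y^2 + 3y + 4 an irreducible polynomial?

Write f(y) = y^4 + 3y^3 + y^2 + 3y + 4.
Check for roots in GF(5): f(0) = 4; f(1) = 2; f(2) = 4; f(3) = 4; f(4) = 0 → root.
f(4) = 0, so (y − 4) divides f(y); f is reducible.

No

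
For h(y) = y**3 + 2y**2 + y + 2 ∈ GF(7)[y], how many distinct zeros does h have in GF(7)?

Evaluate at each of the 7 elements of GF(7):
h(0) = 2; h(1) = 6; h(2) = 6; h(3) = 1; h(4) = 4; h(5) = 0 → root; h(6) = 2.
Roots: {5}.

1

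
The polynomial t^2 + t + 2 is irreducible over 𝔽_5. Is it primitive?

Yes

Write f(t) = t^2 + t + 2.
|GF(5^2)^×| = 5^2 − 1 = 24. Prime factorization: 24 = 2^3·3.
f is primitive ⇔ t has order 24 in GF(5)[t]/(f), i.e. t^(24/q) ≠ 1 for each prime q | 24.
t^(12) mod f = 4.
t^(8) mod f = 3t + 1.
None equal 1, so t has full order 24; f is primitive.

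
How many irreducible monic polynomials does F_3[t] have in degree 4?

18

The number of monic irreducibles of degree 4 over GF(3) is (1/4)·Σ_{d∣4} μ(4/d) 3^d.
Divisors of 4: 1, 2, 4; μ(4/d) for each: 0, -1, 1.
Σ = − 3^2 + 3^4 = 72.
N = 72/4 = 18.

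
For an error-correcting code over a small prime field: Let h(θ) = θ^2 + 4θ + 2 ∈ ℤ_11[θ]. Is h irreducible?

Check each element of ℤ_11 for a root: h(0)=2, h(1)=7, h(2)=3, h(3)=1, h(4)=1, h(5)=3, h(6)=7, h(7)=2, h(8)=10, h(9)=9, h(10)=10.
No roots. A degree-2 polynomial over a field with no linear factor is irreducible.

Yes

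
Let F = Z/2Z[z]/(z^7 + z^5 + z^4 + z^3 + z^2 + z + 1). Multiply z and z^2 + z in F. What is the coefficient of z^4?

Multiply in Z/2Z[z]: (z)·(z^2 + z) = z^3 + z^2.
Reduced: z^3 + z^2.

0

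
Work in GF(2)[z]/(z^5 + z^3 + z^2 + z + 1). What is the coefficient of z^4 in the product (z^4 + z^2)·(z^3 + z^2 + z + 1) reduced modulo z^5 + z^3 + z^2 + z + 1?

0

Multiply in GF(2)[z]: (z^4 + z^2)·(z^3 + z^2 + z + 1) = z^7 + z^6 + z^3 + z^2.
Reduce using z^5 ≡ z^3 + z^2 + z + 1 (mod z^5 + z^3 + z^2 + z + 1).
Reduced: 1.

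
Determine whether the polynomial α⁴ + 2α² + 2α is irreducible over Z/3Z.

Write h(α) = α⁴ + 2α² + 2α.
Check for roots in Z/3Z: h(0) = 0 → root; h(1) = 2; h(2) = 1.
h(0) = 0, so (α) divides h(α); h is reducible.

No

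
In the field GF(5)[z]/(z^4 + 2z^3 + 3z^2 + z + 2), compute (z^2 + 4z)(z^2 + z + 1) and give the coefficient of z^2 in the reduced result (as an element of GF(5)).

Multiply in GF(5)[z]: (z^2 + 4z)·(z^2 + z + 1) = z^4 + 4z.
Reduce using z^4 ≡ 3z^3 + 2z^2 + 4z + 3 (mod z^4 + 2z^3 + 3z^2 + z + 2).
Reduced: 3z^3 + 2z^2 + 3z + 3.

2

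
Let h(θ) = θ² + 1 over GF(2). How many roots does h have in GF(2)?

1

Evaluate at each of the 2 elements of GF(2):
h(0) = 1; h(1) = 0 → root.
Roots: {1}.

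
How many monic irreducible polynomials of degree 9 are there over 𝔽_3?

2184

The number of monic irreducibles of degree 9 over GF(3) is (1/9)·Σ_{d∣9} μ(9/d) 3^d.
Divisors of 9: 1, 3, 9; μ(9/d) for each: 0, -1, 1.
Σ = − 3^3 + 3^9 = 19656.
N = 19656/9 = 2184.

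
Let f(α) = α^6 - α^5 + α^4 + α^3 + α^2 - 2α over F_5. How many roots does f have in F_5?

Evaluate at each of the 5 elements of F_5:
f(0) = 0 → root; f(1) = 1; f(2) = 1; f(3) = 2; f(4) = 0 → root.
Roots: {0, 4}.

2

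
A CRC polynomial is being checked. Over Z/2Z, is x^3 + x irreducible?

Write f(x) = x^3 + x.
Check for roots in Z/2Z: f(0) = 0 → root; f(1) = 0 → root.
f(0) = 0, so (x) divides f(x); f is reducible.

No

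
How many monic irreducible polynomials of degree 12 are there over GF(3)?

44220

The number of monic irreducibles of degree 12 over GF(3) is (1/12)·Σ_{d∣12} μ(12/d) 3^d.
Divisors of 12: 1, 2, 3, 4, 6, 12; μ(12/d) for each: 0, 1, 0, -1, -1, 1.
Σ = 3^2 − 3^4 − 3^6 + 3^12 = 530640.
N = 530640/12 = 44220.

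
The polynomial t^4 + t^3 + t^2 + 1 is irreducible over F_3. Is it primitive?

No

Write f(t) = t^4 + t^3 + t^2 + 1.
|GF(3^4)^×| = 3^4 − 1 = 80. Prime factorization: 80 = 2^4·5.
f is primitive ⇔ t has order 80 in GF(3)[t]/(f), i.e. t^(80/q) ≠ 1 for each prime q | 80.
t^(40) mod f = 1
t^(16) mod f = 2t^3 + t^2 + t.
Since t^(40) = 1, the order of t divides 40 < 80; not primitive.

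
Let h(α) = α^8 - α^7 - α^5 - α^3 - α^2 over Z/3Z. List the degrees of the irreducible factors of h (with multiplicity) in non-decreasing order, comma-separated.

1, 1, 1, 1, 1, 1, 2

Roots in Z/3Z: h(0) = 0 → root; h(1) = 0 → root; h(2) = 0 → root.
Linear factors from roots: (α), (α - 1), (α + 1).
Complete factorization: h(α) = (α)^2·(α + 1)^2·(α - 1)^2·(α^2 - α - 1).
Factor degrees with multiplicity: 1 + 1 + 1 + 1 + 1 + 1 + 2 = 8.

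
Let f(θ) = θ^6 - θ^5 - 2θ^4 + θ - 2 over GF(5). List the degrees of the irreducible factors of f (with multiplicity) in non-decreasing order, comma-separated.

1, 1, 2, 2

Roots in GF(5): f(0) = 3; f(1) = 2; f(2) = 0 → root; f(3) = 0 → root; f(4) = 2.
Linear factors from roots: (θ - 2), (θ + 2).
Complete factorization: f(θ) = (θ + 2)·(θ - 2)·(θ^2 + θ + 1)·(θ^2 - 2θ - 2).
Factor degrees with multiplicity: 1 + 1 + 2 + 2 = 6.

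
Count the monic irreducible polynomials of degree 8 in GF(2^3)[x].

By the necklace-counting formula, N_8(8) = (1/8) Σ_{d|8} μ(8/d)·8^d.
Divisors of 8: 1, 2, 4, 8; μ(8/d) for each: 0, 0, -1, 1.
Σ = − 8^4 + 8^8 = 16773120.
N = 16773120/8 = 2096640.

2096640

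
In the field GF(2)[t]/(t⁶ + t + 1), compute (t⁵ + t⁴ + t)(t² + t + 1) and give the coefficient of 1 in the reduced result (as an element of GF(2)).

Multiply in GF(2)[t]: (t⁵ + t⁴ + t)·(t² + t + 1) = t⁷ + t⁴ + t³ + t² + t.
Reduce using t⁶ ≡ t + 1 (mod t⁶ + t + 1).
Reduced: t⁴ + t³.

0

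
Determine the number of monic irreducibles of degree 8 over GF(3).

810

The number of monic irreducibles of degree 8 over GF(3) is (1/8)·Σ_{d∣8} μ(8/d) 3^d.
Divisors of 8: 1, 2, 4, 8; μ(8/d) for each: 0, 0, -1, 1.
Σ = − 3^4 + 3^8 = 6480.
N = 6480/8 = 810.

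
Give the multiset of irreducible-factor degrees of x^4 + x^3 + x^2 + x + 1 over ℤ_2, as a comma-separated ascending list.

Write g(x) = x^4 + x^3 + x^2 + x + 1.
Roots in ℤ_2: g(0) = 1; g(1) = 1.
Complete factorization: g(x) = (x^4 + x^3 + x^2 + x + 1).
Factor degrees with multiplicity: 4 = 4.

4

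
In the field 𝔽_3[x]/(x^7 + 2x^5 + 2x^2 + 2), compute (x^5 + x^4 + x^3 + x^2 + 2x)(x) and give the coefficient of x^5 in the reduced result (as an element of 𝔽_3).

Multiply in 𝔽_3[x]: (x^5 + x^4 + x^3 + x^2 + 2x)·(x) = x^6 + x^5 + x^4 + x^3 + 2x^2.
Reduced: x^6 + x^5 + x^4 + x^3 + 2x^2.

1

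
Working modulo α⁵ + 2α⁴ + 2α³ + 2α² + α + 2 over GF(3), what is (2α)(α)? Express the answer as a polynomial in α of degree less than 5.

2α^2

Multiply in GF(3)[α]: (2α)·(α) = 2α².
Reduced: 2α².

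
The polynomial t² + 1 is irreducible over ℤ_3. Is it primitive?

Write f(t) = t² + 1.
|GF(3^2)^×| = 3^2 − 1 = 8. Prime factorization: 8 = 2^3.
f is primitive ⇔ t has order 8 in GF(3)[t]/(f), i.e. t^(8/q) ≠ 1 for each prime q | 8.
t^(4) mod f = 1
Since t^(4) = 1, the order of t divides 4 < 8; not primitive.

No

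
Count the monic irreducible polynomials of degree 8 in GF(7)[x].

720300

x^(7^8) − x is the product of all monic irreducibles of degree dividing 8; Möbius inversion gives N = (1/8) Σ μ(8/d)·7^d.
Divisors of 8: 1, 2, 4, 8; μ(8/d) for each: 0, 0, -1, 1.
Σ = − 7^4 + 7^8 = 5762400.
N = 5762400/8 = 720300.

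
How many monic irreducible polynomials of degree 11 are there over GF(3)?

Gauss's count: N_{3}(11) = (1/11) Σ_{d|11} μ(11/d)·3^d.
Divisors of 11: 1, 11; μ(11/d) for each: -1, 1.
Σ = − 3^1 + 3^11 = 177144.
N = 177144/11 = 16104.

16104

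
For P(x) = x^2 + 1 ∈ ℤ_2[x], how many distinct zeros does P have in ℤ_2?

Evaluate at each of the 2 elements of ℤ_2:
P(0) = 1; P(1) = 0 → root.
Roots: {1}.

1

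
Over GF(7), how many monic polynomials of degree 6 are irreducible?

19544

By the necklace-counting formula, N_7(6) = (1/6) Σ_{d|6} μ(6/d)·7^d.
Divisors of 6: 1, 2, 3, 6; μ(6/d) for each: 1, -1, -1, 1.
Σ = 7^1 − 7^2 − 7^3 + 7^6 = 117264.
N = 117264/6 = 19544.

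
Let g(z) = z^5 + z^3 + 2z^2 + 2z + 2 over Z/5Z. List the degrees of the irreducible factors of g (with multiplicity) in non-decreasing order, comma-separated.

1, 4

Roots in Z/5Z: g(0) = 2; g(1) = 3; g(2) = 4; g(3) = 1; g(4) = 0 → root.
Linear factors from roots: (z + 1).
Complete factorization: g(z) = (z + 1)·(z^4 - z^3 + 2z^2 + 2).
Factor degrees with multiplicity: 1 + 4 = 5.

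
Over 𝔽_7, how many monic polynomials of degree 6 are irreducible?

By the necklace-counting formula, N_7(6) = (1/6) Σ_{d|6} μ(6/d)·7^d.
Divisors of 6: 1, 2, 3, 6; μ(6/d) for each: 1, -1, -1, 1.
Σ = 7^1 − 7^2 − 7^3 + 7^6 = 117264.
N = 117264/6 = 19544.

19544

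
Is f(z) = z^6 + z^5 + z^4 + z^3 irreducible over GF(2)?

No

Check for roots in GF(2): f(0) = 0 → root; f(1) = 0 → root.
f(0) = 0, so (z) divides f(z); f is reducible.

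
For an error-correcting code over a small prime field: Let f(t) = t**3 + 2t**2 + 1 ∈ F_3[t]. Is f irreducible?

Check for roots in F_3: f(0) = 1; f(1) = 1; f(2) = 2.
No roots. A degree-3 polynomial over a field with no linear factor is irreducible.

Yes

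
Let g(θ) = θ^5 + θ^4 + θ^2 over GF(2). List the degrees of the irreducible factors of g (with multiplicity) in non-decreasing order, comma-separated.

Roots in GF(2): g(0) = 0 → root; g(1) = 1.
Linear factors from roots: (θ).
Complete factorization: g(θ) = (θ)^2·(θ^3 + θ^2 + 1).
Factor degrees with multiplicity: 1 + 1 + 3 = 5.

1, 1, 3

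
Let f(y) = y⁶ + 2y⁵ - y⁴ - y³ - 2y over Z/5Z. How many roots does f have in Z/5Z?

Evaluate at each of the 5 elements of Z/5Z:
f(0) = 0 → root; f(1) = 4; f(2) = 0 → root; f(3) = 1; f(4) = 1.
Roots: {0, 2}.

2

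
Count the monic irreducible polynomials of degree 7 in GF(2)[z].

By the necklace-counting formula, N_2(7) = (1/7) Σ_{d|7} μ(7/d)·2^d.
Divisors of 7: 1, 7; μ(7/d) for each: -1, 1.
Σ = − 2^1 + 2^7 = 126.
N = 126/7 = 18.

18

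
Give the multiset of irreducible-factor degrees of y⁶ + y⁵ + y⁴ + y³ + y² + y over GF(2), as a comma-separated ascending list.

Write h(y) = y⁶ + y⁵ + y⁴ + y³ + y² + y.
Roots in GF(2): h(0) = 0 → root; h(1) = 0 → root.
Linear factors from roots: (y), (y + 1).
Complete factorization: h(y) = (y)·(y + 1)·(y² + y + 1)^2.
Factor degrees with multiplicity: 1 + 1 + 2 + 2 = 6.

1, 1, 2, 2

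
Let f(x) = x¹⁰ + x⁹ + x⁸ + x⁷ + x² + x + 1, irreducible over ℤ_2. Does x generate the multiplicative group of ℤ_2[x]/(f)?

|GF(2^10)^×| = 2^10 − 1 = 1023. Prime factorization: 1023 = 3·11·31.
f is primitive ⇔ x has order 1023 in GF(2)[x]/(f), i.e. x^(1023/q) ≠ 1 for each prime q | 1023.
x^(341) mod f = 1
x^(93) mod f = x⁸ + 1.
x^(33) mod f = x⁹ + x⁷ + 1.
Since x^(341) = 1, the order of x divides 341 < 1023; not primitive.

No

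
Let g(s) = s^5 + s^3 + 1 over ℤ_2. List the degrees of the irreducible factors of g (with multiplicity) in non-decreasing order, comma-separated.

Roots in ℤ_2: g(0) = 1; g(1) = 1.
Complete factorization: g(s) = (s^5 + s^3 + 1).
Factor degrees with multiplicity: 5 = 5.

5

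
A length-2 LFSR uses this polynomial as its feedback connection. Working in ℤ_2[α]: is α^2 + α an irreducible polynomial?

Write m(α) = α^2 + α.
Check for roots in ℤ_2: m(0) = 0 → root; m(1) = 0 → root.
m(0) = 0, so (α) divides m(α); m is reducible.

No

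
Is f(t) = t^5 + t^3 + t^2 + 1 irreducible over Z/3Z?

Check for roots in Z/3Z: f(0) = 1; f(1) = 1; f(2) = 0 → root.
f(2) = 0, so (t − 2) divides f(t); f is reducible.

No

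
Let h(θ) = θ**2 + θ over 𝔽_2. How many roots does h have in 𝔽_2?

2

Evaluate at each of the 2 elements of 𝔽_2:
h(0) = 0 → root; h(1) = 0 → root.
Roots: {0, 1}.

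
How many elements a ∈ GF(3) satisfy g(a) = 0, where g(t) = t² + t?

Evaluate at each of the 3 elements of GF(3):
g(0) = 0 → root; g(1) = 2; g(2) = 0 → root.
Roots: {0, 2}.

2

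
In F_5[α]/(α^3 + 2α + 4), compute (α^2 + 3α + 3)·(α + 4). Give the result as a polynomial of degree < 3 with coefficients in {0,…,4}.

Multiply in F_5[α]: (α^2 + 3α + 3)·(α + 4) = α^3 + 2α^2 + 2.
Reduce using α^3 ≡ 3α + 1 (mod α^3 + 2α + 4).
Reduced: 2α^2 + 3α + 3.

2α^2 + 3α + 3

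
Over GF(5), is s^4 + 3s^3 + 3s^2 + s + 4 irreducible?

Yes

Write h(s) = s^4 + 3s^3 + 3s^2 + s + 4.
Check for roots in GF(5): h(0) = 4; h(1) = 2; h(2) = 3; h(3) = 1; h(4) = 4.
No roots, so no linear factors.
Degree-2 irreducible divisors: test the 10 monic irreducibles of degree 2 over GF(5).
None of them divide h (all give nonzero remainder).
No irreducible factor of degree ≤ 2 exists, so h is irreducible over GF(5).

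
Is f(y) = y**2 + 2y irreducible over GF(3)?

No

Check for roots in GF(3): f(0) = 0 → root; f(1) = 0 → root; f(2) = 2.
f(0) = 0, so (y) divides f(y); f is reducible.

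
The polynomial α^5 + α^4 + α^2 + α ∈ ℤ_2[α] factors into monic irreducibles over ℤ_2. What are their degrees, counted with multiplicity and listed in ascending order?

1, 1, 1, 2

Write h(α) = α^5 + α^4 + α^2 + α.
Roots in ℤ_2: h(0) = 0 → root; h(1) = 0 → root.
Linear factors from roots: (α), (α + 1).
Complete factorization: h(α) = (α)·(α + 1)^2·(α^2 + α + 1).
Factor degrees with multiplicity: 1 + 1 + 1 + 2 = 5.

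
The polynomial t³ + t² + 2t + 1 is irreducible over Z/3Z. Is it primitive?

Yes

Write f(t) = t³ + t² + 2t + 1.
|GF(3^3)^×| = 3^3 − 1 = 26. Prime factorization: 26 = 2·13.
f is primitive ⇔ t has order 26 in GF(3)[t]/(f), i.e. t^(26/q) ≠ 1 for each prime q | 26.
t^(13) mod f = 2.
t^(2) mod f = t².
None equal 1, so t has full order 26; f is primitive.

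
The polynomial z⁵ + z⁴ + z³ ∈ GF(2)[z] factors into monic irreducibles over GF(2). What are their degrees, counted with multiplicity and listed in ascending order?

1, 1, 1, 2

Write h(z) = z⁵ + z⁴ + z³.
Roots in GF(2): h(0) = 0 → root; h(1) = 1.
Linear factors from roots: (z).
Complete factorization: h(z) = (z)^3·(z² + z + 1).
Factor degrees with multiplicity: 1 + 1 + 1 + 2 = 5.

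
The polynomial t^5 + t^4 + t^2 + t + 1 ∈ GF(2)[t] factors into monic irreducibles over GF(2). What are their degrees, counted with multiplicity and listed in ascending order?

Write f(t) = t^5 + t^4 + t^2 + t + 1.
Roots in GF(2): f(0) = 1; f(1) = 1.
Complete factorization: f(t) = (t^5 + t^4 + t^2 + t + 1).
Factor degrees with multiplicity: 5 = 5.

5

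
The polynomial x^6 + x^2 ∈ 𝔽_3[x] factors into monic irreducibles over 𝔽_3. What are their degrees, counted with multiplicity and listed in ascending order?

1, 1, 2, 2

Write h(x) = x^6 + x^2.
Roots in 𝔽_3: h(0) = 0 → root; h(1) = 2; h(2) = 2.
Linear factors from roots: (x).
Complete factorization: h(x) = (x)^2·(x^2 + x + 2)·(x^2 + 2x + 2).
Factor degrees with multiplicity: 1 + 1 + 2 + 2 = 6.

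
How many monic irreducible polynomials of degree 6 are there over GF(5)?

2580

By the necklace-counting formula, N_5(6) = (1/6) Σ_{d|6} μ(6/d)·5^d.
Divisors of 6: 1, 2, 3, 6; μ(6/d) for each: 1, -1, -1, 1.
Σ = 5^1 − 5^2 − 5^3 + 5^6 = 15480.
N = 15480/6 = 2580.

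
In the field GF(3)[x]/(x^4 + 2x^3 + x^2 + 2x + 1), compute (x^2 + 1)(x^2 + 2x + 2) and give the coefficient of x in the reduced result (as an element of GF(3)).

0

Multiply in GF(3)[x]: (x^2 + 1)·(x^2 + 2x + 2) = x^4 + 2x^3 + 2x + 2.
Reduce using x^4 ≡ x^3 + 2x^2 + x + 2 (mod x^4 + 2x^3 + x^2 + 2x + 1).
Reduced: 2x^2 + 1.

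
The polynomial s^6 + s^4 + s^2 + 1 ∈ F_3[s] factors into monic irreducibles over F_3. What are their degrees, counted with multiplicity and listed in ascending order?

2, 2, 2

Write f(s) = s^6 + s^4 + s^2 + 1.
Roots in F_3: f(0) = 1; f(1) = 1; f(2) = 1.
Complete factorization: f(s) = (s^2 + 1)·(s^2 + s + 2)·(s^2 + 2s + 2).
Factor degrees with multiplicity: 2 + 2 + 2 = 6.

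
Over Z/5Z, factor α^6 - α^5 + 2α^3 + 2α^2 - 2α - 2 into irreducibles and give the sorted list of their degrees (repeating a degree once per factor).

1, 1, 1, 3

Write f(α) = α^6 - α^5 + 2α^3 + 2α^2 - 2α - 2.
Roots in Z/5Z: f(0) = 3; f(1) = 0 → root; f(2) = 0 → root; f(3) = 0 → root; f(4) = 2.
Linear factors from roots: (α - 1), (α - 2), (α + 2).
Complete factorization: f(α) = (α + 2)·(α - 2)·(α - 1)·(α^3 - α + 2).
Factor degrees with multiplicity: 1 + 1 + 1 + 3 = 6.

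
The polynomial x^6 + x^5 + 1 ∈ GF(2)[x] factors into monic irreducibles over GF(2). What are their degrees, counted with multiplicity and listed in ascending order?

Write f(x) = x^6 + x^5 + 1.
Roots in GF(2): f(0) = 1; f(1) = 1.
Complete factorization: f(x) = (x^6 + x^5 + 1).
Factor degrees with multiplicity: 6 = 6.

6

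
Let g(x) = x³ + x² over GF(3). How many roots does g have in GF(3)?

Evaluate at each of the 3 elements of GF(3):
g(0) = 0 → root; g(1) = 2; g(2) = 0 → root.
Roots: {0, 2}.

2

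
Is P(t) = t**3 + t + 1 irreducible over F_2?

Check for roots in F_2: P(0) = 1; P(1) = 1.
No roots. A degree-3 polynomial over a field with no linear factor is irreducible.

Yes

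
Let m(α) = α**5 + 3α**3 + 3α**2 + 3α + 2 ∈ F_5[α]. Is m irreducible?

Check for roots in F_5: m(0) = 2; m(1) = 2; m(2) = 1; m(3) = 2; m(4) = 3.
No roots, so no linear factors.
Degree-2 irreducible divisors: test the 10 monic irreducibles of degree 2 over GF(5).
None of them divide m (all give nonzero remainder).
No irreducible factor of degree ≤ 2 exists, so m is irreducible over GF(5).

Yes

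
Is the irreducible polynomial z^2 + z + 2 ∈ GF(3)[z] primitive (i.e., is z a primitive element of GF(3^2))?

Yes

Write f(z) = z^2 + z + 2.
|GF(3^2)^×| = 3^2 − 1 = 8. Prime factorization: 8 = 2^3.
f is primitive ⇔ z has order 8 in GF(3)[z]/(f), i.e. z^(8/q) ≠ 1 for each prime q | 8.
z^(4) mod f = 2.
None equal 1, so z has full order 8; f is primitive.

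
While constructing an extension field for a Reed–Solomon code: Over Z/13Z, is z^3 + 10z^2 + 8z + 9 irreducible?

Write g(z) = z^3 + 10z^2 + 8z + 9.
Check each element of Z/13Z for a root: g(0)=9, g(1)=2, g(2)=8, g(3)=7, g(4)=5, g(5)=8, g(6)=9, g(7)=1, g(8)=3, g(9)=8, g(10)=9, g(11)=12, g(12)=10.
No roots. A degree-3 polynomial over a field with no linear factor is irreducible.

Yes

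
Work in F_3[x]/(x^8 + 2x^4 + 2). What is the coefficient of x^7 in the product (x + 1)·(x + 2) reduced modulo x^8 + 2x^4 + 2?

0

Multiply in F_3[x]: (x + 1)·(x + 2) = x^2 + 2.
Reduced: x^2 + 2.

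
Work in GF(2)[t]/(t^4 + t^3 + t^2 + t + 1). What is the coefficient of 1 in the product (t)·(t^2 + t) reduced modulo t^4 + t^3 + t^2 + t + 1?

Multiply in GF(2)[t]: (t)·(t^2 + t) = t^3 + t^2.
Reduced: t^3 + t^2.

0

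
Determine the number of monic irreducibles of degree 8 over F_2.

30

By the necklace-counting formula, N_2(8) = (1/8) Σ_{d|8} μ(8/d)·2^d.
Divisors of 8: 1, 2, 4, 8; μ(8/d) for each: 0, 0, -1, 1.
Σ = − 2^4 + 2^8 = 240.
N = 240/8 = 30.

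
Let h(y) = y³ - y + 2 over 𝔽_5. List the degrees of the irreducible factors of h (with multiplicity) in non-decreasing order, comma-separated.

3

Roots in 𝔽_5: h(0) = 2; h(1) = 2; h(2) = 3; h(3) = 1; h(4) = 2.
Complete factorization: h(y) = (y³ - y + 2).
Factor degrees with multiplicity: 3 = 3.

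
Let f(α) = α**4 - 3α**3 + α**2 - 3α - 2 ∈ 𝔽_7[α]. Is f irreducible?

Check for roots in 𝔽_7: f(0) = 5; f(1) = 1; f(2) = 2; f(3) = 5; f(4) = 3; f(5) = 6; f(6) = 6.
No roots, so no linear factors.
Degree-2 irreducible divisors: test the 21 monic irreducibles of degree 2 over GF(7).
None of them divide f (all give nonzero remainder).
No irreducible factor of degree ≤ 2 exists, so f is irreducible over GF(7).

Yes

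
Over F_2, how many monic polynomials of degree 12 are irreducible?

335

x^(2^12) − x is the product of all monic irreducibles of degree dividing 12; Möbius inversion gives N = (1/12) Σ μ(12/d)·2^d.
Divisors of 12: 1, 2, 3, 4, 6, 12; μ(12/d) for each: 0, 1, 0, -1, -1, 1.
Σ = 2^2 − 2^4 − 2^6 + 2^12 = 4020.
N = 4020/12 = 335.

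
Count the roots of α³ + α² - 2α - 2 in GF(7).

Write h(α) = α³ + α² - 2α - 2.
Evaluate at each of the 7 elements of GF(7):
h(0) = 5; h(1) = 5; h(2) = 6; h(3) = 0 → root; h(4) = 0 → root; h(5) = 5; h(6) = 0 → root.
Roots: {3, 4, 6}.

3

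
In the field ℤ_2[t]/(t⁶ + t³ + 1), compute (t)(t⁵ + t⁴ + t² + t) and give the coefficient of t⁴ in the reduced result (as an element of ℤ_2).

0

Multiply in ℤ_2[t]: (t)·(t⁵ + t⁴ + t² + t) = t⁶ + t⁵ + t³ + t².
Reduce using t⁶ ≡ t³ + 1 (mod t⁶ + t³ + 1).
Reduced: t⁵ + t² + 1.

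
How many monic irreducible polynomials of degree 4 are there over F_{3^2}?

1620

x^(9^4) − x is the product of all monic irreducibles of degree dividing 4; Möbius inversion gives N = (1/4) Σ μ(4/d)·9^d.
Divisors of 4: 1, 2, 4; μ(4/d) for each: 0, -1, 1.
Σ = − 9^2 + 9^4 = 6480.
N = 6480/4 = 1620.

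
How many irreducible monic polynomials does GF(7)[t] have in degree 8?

Gauss's count: N_{7}(8) = (1/8) Σ_{d|8} μ(8/d)·7^d.
Divisors of 8: 1, 2, 4, 8; μ(8/d) for each: 0, 0, -1, 1.
Σ = − 7^4 + 7^8 = 5762400.
N = 5762400/8 = 720300.

720300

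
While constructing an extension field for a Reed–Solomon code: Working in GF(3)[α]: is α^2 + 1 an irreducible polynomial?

Write h(α) = α^2 + 1.
Check for roots in GF(3): h(0) = 1; h(1) = 2; h(2) = 2.
No roots. A degree-2 polynomial over a field with no linear factor is irreducible.

Yes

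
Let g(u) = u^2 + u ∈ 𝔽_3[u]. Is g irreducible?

Check for roots in 𝔽_3: g(0) = 0 → root; g(1) = 2; g(2) = 0 → root.
g(0) = 0, so (u) divides g(u); g is reducible.

No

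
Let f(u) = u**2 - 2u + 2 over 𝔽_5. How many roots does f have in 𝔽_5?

Evaluate at each of the 5 elements of 𝔽_5:
f(0) = 2; f(1) = 1; f(2) = 2; f(3) = 0 → root; f(4) = 0 → root.
Roots: {3, 4}.

2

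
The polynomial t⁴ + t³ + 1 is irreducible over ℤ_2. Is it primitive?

Write f(t) = t⁴ + t³ + 1.
|GF(2^4)^×| = 2^4 − 1 = 15. Prime factorization: 15 = 3·5.
f is primitive ⇔ t has order 15 in GF(2)[t]/(f), i.e. t^(15/q) ≠ 1 for each prime q | 15.
t^(5) mod f = t³ + t + 1.
t^(3) mod f = t³.
None equal 1, so t has full order 15; f is primitive.

Yes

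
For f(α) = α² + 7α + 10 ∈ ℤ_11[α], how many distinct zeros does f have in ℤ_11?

2

Evaluate at each of the 11 elements of ℤ_11:
f(0) = 10; f(1) = 7; f(2) = 6; f(3) = 7; f(4) = 10; f(5) = 4; f(6) = 0 → root; f(7) = 9; f(8) = 9; f(9) = 0 → root; f(10) = 4.
Roots: {6, 9}.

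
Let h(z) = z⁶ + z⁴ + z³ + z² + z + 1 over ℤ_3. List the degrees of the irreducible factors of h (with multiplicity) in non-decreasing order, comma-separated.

Roots in ℤ_3: h(0) = 1; h(1) = 0 → root; h(2) = 2.
Linear factors from roots: (z + 2).
Complete factorization: h(z) = (z + 2)·(z² + 1)·(z³ + z² + z + 2).
Factor degrees with multiplicity: 1 + 2 + 3 = 6.

1, 2, 3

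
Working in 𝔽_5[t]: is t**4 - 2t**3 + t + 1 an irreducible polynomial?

No

Write h(t) = t**4 - 2t**3 + t + 1.
Check for roots in 𝔽_5: h(0) = 1; h(1) = 1; h(2) = 3; h(3) = 1; h(4) = 3.
No roots, so no linear factors.
Degree-2 irreducible divisors: test the 10 monic irreducibles of degree 2 over GF(5).
t**2 + 2 divides h: h(t) = (t**2 + 2)·(t**2 - 2t - 2).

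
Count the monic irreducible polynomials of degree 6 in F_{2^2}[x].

670

x^(4^6) − x is the product of all monic irreducibles of degree dividing 6; Möbius inversion gives N = (1/6) Σ μ(6/d)·4^d.
Divisors of 6: 1, 2, 3, 6; μ(6/d) for each: 1, -1, -1, 1.
Σ = 4^1 − 4^2 − 4^3 + 4^6 = 4020.
N = 4020/6 = 670.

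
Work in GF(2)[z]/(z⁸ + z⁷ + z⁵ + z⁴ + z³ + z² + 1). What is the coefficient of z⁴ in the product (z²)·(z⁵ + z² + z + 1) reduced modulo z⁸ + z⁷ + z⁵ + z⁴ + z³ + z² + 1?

1

Multiply in GF(2)[z]: (z²)·(z⁵ + z² + z + 1) = z⁷ + z⁴ + z³ + z².
Reduced: z⁷ + z⁴ + z³ + z².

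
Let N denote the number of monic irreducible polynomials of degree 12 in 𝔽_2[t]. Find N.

335

x^(2^12) − x is the product of all monic irreducibles of degree dividing 12; Möbius inversion gives N = (1/12) Σ μ(12/d)·2^d.
Divisors of 12: 1, 2, 3, 4, 6, 12; μ(12/d) for each: 0, 1, 0, -1, -1, 1.
Σ = 2^2 − 2^4 − 2^6 + 2^12 = 4020.
N = 4020/12 = 335.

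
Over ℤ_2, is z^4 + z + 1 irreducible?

Write h(z) = z^4 + z + 1.
Check for roots in ℤ_2: h(0) = 1; h(1) = 1.
No roots, so no linear factors.
Monic irreducibles of degree 2 over GF(2): z^2 + z + 1.
None of them divide h (all give nonzero remainder).
No irreducible factor of degree ≤ 2 exists, so h is irreducible over GF(2).

Yes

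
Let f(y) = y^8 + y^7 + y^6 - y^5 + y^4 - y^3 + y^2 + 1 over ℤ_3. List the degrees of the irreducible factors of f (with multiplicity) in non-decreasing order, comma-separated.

1, 1, 1, 2, 3

Roots in ℤ_3: f(0) = 1; f(1) = 1; f(2) = 0 → root.
Linear factors from roots: (y + 1).
Complete factorization: f(y) = (y + 1)^3·(y^2 + y - 1)·(y^3 - y - 1).
Factor degrees with multiplicity: 1 + 1 + 1 + 2 + 3 = 8.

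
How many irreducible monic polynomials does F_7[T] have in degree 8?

The number of monic irreducibles of degree 8 over GF(7) is (1/8)·Σ_{d∣8} μ(8/d) 7^d.
Divisors of 8: 1, 2, 4, 8; μ(8/d) for each: 0, 0, -1, 1.
Σ = − 7^4 + 7^8 = 5762400.
N = 5762400/8 = 720300.

720300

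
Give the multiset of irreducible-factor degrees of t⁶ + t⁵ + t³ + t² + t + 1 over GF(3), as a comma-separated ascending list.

Write h(t) = t⁶ + t⁵ + t³ + t² + t + 1.
Roots in GF(3): h(0) = 1; h(1) = 0 → root; h(2) = 0 → root.
Linear factors from roots: (t - 1), (t + 1).
Complete factorization: h(t) = (t + 1)·(t - 1)·(t⁴ + t³ + t² - t - 1).
Factor degrees with multiplicity: 1 + 1 + 4 = 6.

1, 1, 4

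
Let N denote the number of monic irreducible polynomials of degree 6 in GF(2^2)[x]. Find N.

670

By the necklace-counting formula, N_4(6) = (1/6) Σ_{d|6} μ(6/d)·4^d.
Divisors of 6: 1, 2, 3, 6; μ(6/d) for each: 1, -1, -1, 1.
Σ = 4^1 − 4^2 − 4^3 + 4^6 = 4020.
N = 4020/6 = 670.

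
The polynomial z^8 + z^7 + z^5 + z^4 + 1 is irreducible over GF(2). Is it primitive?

No

Write f(z) = z^8 + z^7 + z^5 + z^4 + 1.
|GF(2^8)^×| = 2^8 − 1 = 255. Prime factorization: 255 = 3·5·17.
f is primitive ⇔ z has order 255 in GF(2)[z]/(f), i.e. z^(255/q) ≠ 1 for each prime q | 255.
z^(85) mod f = z^7 + z^6 + z^3 + z^2 + 1.
z^(51) mod f = 1
z^(15) mod f = z^5 + z^4 + z + 1.
Since z^(51) = 1, the order of z divides 51 < 255; not primitive.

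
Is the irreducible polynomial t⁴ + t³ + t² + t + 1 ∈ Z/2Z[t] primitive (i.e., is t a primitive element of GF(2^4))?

No

Write f(t) = t⁴ + t³ + t² + t + 1.
|GF(2^4)^×| = 2^4 − 1 = 15. Prime factorization: 15 = 3·5.
f is primitive ⇔ t has order 15 in GF(2)[t]/(f), i.e. t^(15/q) ≠ 1 for each prime q | 15.
t^(5) mod f = 1
t^(3) mod f = t³.
Since t^(5) = 1, the order of t divides 5 < 15; not primitive.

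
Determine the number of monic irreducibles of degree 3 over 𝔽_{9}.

By the necklace-counting formula, N_9(3) = (1/3) Σ_{d|3} μ(3/d)·9^d.
Divisors of 3: 1, 3; μ(3/d) for each: -1, 1.
Σ = − 9^1 + 9^3 = 720.
N = 720/3 = 240.

240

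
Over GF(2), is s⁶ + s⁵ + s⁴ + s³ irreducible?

No

Write f(s) = s⁶ + s⁵ + s⁴ + s³.
Check for roots in GF(2): f(0) = 0 → root; f(1) = 0 → root.
f(0) = 0, so (s) divides f(s); f is reducible.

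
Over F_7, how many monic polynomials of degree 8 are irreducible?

The number of monic irreducibles of degree 8 over GF(7) is (1/8)·Σ_{d∣8} μ(8/d) 7^d.
Divisors of 8: 1, 2, 4, 8; μ(8/d) for each: 0, 0, -1, 1.
Σ = − 7^4 + 7^8 = 5762400.
N = 5762400/8 = 720300.

720300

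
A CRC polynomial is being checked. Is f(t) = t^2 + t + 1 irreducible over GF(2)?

Check for roots in GF(2): f(0) = 1; f(1) = 1.
No roots. A degree-2 polynomial over a field with no linear factor is irreducible.

Yes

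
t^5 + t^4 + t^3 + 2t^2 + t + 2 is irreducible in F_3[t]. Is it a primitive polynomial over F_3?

No

Write f(t) = t^5 + t^4 + t^3 + 2t^2 + t + 2.
|GF(3^5)^×| = 3^5 − 1 = 242. Prime factorization: 242 = 2·11^2.
f is primitive ⇔ t has order 242 in GF(3)[t]/(f), i.e. t^(242/q) ≠ 1 for each prime q | 242.
t^(121) mod f = 1
t^(22) mod f = 2t^4 + 2t^3 + 2.
Since t^(121) = 1, the order of t divides 121 < 242; not primitive.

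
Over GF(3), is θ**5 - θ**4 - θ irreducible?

Write f(θ) = θ**5 - θ**4 - θ.
Check for roots in GF(3): f(0) = 0 → root; f(1) = 2; f(2) = 2.
f(0) = 0, so (θ) divides f(θ); f is reducible.

No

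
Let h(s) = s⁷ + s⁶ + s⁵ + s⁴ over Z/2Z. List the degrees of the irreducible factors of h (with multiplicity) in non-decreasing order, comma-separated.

Roots in Z/2Z: h(0) = 0 → root; h(1) = 0 → root.
Linear factors from roots: (s), (s + 1).
Complete factorization: h(s) = (s + 1)^3·(s)^4.
Factor degrees with multiplicity: 1 + 1 + 1 + 1 + 1 + 1 + 1 = 7.

1, 1, 1, 1, 1, 1, 1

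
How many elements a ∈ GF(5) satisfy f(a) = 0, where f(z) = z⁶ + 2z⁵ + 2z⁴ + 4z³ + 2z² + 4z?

Evaluate at each of the 5 elements of GF(5):
f(0) = 0 → root; f(1) = 0 → root; f(2) = 3; f(3) = 0 → root; f(4) = 0 → root.
Roots: {0, 1, 3, 4}.

4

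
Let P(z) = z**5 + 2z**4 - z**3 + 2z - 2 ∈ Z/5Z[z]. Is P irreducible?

Check for roots in Z/5Z: P(0) = 3; P(1) = 2; P(2) = 3; P(3) = 2; P(4) = 3.
No roots, so no linear factors.
Degree-2 irreducible divisors: test the 10 monic irreducibles of degree 2 over GF(5).
None of them divide P (all give nonzero remainder).
No irreducible factor of degree ≤ 2 exists, so P is irreducible over GF(5).

Yes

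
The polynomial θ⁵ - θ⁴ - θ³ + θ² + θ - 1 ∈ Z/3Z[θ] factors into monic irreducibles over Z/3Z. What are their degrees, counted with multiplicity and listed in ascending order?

Write g(θ) = θ⁵ - θ⁴ - θ³ + θ² + θ - 1.
Roots in Z/3Z: g(0) = 2; g(1) = 0 → root; g(2) = 1.
Linear factors from roots: (θ - 1).
Complete factorization: g(θ) = (θ - 1)·(θ² + 1)^2.
Factor degrees with multiplicity: 1 + 2 + 2 = 5.

1, 2, 2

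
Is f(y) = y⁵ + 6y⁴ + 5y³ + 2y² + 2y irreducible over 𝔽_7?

Check for roots in 𝔽_7: f(0) = 0 → root; f(1) = 2; f(2) = 5; f(3) = 6; f(4) = 1; f(5) = 0 → root; f(6) = 0 → root.
f(0) = 0, so (y) divides f(y); f is reducible.

No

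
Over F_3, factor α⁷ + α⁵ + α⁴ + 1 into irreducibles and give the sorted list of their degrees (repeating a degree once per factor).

Write f(α) = α⁷ + α⁵ + α⁴ + 1.
Roots in F_3: f(0) = 1; f(1) = 1; f(2) = 0 → root.
Linear factors from roots: (α + 1).
Complete factorization: f(α) = (α + 1)·(α³ + α² - 1)·(α³ + α² + α - 1).
Factor degrees with multiplicity: 1 + 3 + 3 = 7.

1, 3, 3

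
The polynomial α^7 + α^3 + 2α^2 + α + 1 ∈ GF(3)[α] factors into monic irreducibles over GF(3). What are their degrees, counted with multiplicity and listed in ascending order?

Write h(α) = α^7 + α^3 + 2α^2 + α + 1.
Roots in GF(3): h(0) = 1; h(1) = 0 → root; h(2) = 0 → root.
Linear factors from roots: (α + 2), (α + 1).
Complete factorization: h(α) = (α + 1)·(α + 2)^2·(α^2 + 2α + 2)^2.
Factor degrees with multiplicity: 1 + 1 + 1 + 2 + 2 = 7.

1, 1, 1, 2, 2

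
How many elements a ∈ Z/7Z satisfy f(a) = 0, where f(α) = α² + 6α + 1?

Evaluate at each of the 7 elements of Z/7Z:
f(0) = 1; f(1) = 1; f(2) = 3; f(3) = 0 → root; f(4) = 6; f(5) = 0 → root; f(6) = 3.
Roots: {3, 5}.

2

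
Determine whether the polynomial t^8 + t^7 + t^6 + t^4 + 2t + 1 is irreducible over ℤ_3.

Write g(t) = t^8 + t^7 + t^6 + t^4 + 2t + 1.
Check for roots in ℤ_3: g(0) = 1; g(1) = 1; g(2) = 1.
No roots, so no linear factors.
Monic irreducibles of degree 2 over GF(3): t^2 + 1, t^2 + t + 2, t^2 + 2t + 2.
None of them divide g (all give nonzero remainder).
Degree-3 irreducible divisors: test the 8 monic irreducibles of degree 3 over GF(3).
None of them divide g (all give nonzero remainder).
Degree-4 irreducible divisors: test the 18 monic irreducibles of degree 4 over GF(3).
None of them divide g (all give nonzero remainder).
No irreducible factor of degree ≤ 4 exists, so g is irreducible over GF(3).

Yes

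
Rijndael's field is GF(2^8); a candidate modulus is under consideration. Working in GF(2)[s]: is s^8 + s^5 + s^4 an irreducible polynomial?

No

Write m(s) = s^8 + s^5 + s^4.
Check for roots in GF(2): m(0) = 0 → root; m(1) = 1.
m(0) = 0, so (s) divides m(s); m is reducible.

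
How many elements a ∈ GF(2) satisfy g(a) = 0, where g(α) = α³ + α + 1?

0

Evaluate at each of the 2 elements of GF(2):
g(0) = 1; g(1) = 1.
No element is a root.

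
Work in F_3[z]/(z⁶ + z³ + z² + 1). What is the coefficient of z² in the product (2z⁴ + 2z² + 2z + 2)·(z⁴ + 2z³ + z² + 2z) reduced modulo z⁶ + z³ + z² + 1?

Multiply in F_3[z]: (2z⁴ + 2z² + 2z + 2)·(z⁴ + 2z³ + z² + 2z) = 2z⁸ + z⁷ + z⁶ + z⁵ + 2z⁴ + z³ + z.
Reduce using z⁶ ≡ 2z³ + 2z² + 2 (mod z⁶ + z³ + z² + 1).
Reduced: 2z⁵ + 2z⁴ + 2z³ + 2.

0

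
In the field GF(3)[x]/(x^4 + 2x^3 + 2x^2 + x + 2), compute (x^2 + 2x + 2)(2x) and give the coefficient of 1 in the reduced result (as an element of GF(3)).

Multiply in GF(3)[x]: (x^2 + 2x + 2)·(2x) = 2x^3 + x^2 + x.
Reduced: 2x^3 + x^2 + x.

0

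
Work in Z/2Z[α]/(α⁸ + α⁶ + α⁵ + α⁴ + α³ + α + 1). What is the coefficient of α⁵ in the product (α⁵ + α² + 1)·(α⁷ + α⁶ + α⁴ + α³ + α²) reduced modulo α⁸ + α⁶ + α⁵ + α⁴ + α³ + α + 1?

Multiply in Z/2Z[α]: (α⁵ + α² + 1)·(α⁷ + α⁶ + α⁴ + α³ + α²) = α¹² + α¹¹ + α⁵ + α³ + α².
Reduce using α⁸ ≡ α⁶ + α⁵ + α⁴ + α³ + α + 1 (mod α⁸ + α⁶ + α⁵ + α⁴ + α³ + α + 1).
Reduced: α⁷ + α⁶ + α⁴ + α + 1.

0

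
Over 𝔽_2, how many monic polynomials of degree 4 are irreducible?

The number of monic irreducibles of degree 4 over GF(2) is (1/4)·Σ_{d∣4} μ(4/d) 2^d.
Divisors of 4: 1, 2, 4; μ(4/d) for each: 0, -1, 1.
Σ = − 2^2 + 2^4 = 12.
N = 12/4 = 3.

3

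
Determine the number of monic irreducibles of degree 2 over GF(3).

3

By the necklace-counting formula, N_3(2) = (1/2) Σ_{d|2} μ(2/d)·3^d.
Divisors of 2: 1, 2; μ(2/d) for each: -1, 1.
Σ = − 3^1 + 3^2 = 6.
N = 6/2 = 3.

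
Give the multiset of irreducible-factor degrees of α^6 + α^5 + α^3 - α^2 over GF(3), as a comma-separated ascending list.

Write f(α) = α^6 + α^5 + α^3 - α^2.
Roots in GF(3): f(0) = 0 → root; f(1) = 2; f(2) = 1.
Linear factors from roots: (α).
Complete factorization: f(α) = (α)^2·(α^2 + 1)·(α^2 + α - 1).
Factor degrees with multiplicity: 1 + 1 + 2 + 2 = 6.

1, 1, 2, 2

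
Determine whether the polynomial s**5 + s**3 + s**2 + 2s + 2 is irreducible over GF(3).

Write h(s) = s**5 + s**3 + s**2 + 2s + 2.
Check for roots in GF(3): h(0) = 2; h(1) = 1; h(2) = 2.
No roots, so no linear factors.
Monic irreducibles of degree 2 over GF(3): s**2 + 1, s**2 + s + 2, s**2 + 2s + 2.
None of them divide h (all give nonzero remainder).
No irreducible factor of degree ≤ 2 exists, so h is irreducible over GF(3).

Yes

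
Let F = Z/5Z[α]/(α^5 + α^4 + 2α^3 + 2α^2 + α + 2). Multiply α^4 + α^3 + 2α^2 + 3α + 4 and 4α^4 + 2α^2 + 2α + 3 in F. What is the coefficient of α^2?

Multiply in Z/5Z[α]: (α^4 + α^3 + 2α^2 + 3α + 4)·(4α^4 + 2α^2 + 2α + 3) = 4α^8 + 4α^7 + α^5 + 3α^3 + 2α + 2.
Reduce using α^5 ≡ 4α^4 + 3α^3 + 3α^2 + 4α + 3 (mod α^5 + α^4 + 2α^3 + 2α^2 + α + 2).
Reduced: α^4 + 4α^3 + α^2 + 2α.

1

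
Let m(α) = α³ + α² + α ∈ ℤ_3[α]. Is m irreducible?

No

Check for roots in ℤ_3: m(0) = 0 → root; m(1) = 0 → root; m(2) = 2.
m(0) = 0, so (α) divides m(α); m is reducible.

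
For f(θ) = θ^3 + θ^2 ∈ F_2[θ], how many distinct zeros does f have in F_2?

Evaluate at each of the 2 elements of F_2:
f(0) = 0 → root; f(1) = 0 → root.
Roots: {0, 1}.

2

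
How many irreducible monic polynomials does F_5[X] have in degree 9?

217000

The number of monic irreducibles of degree 9 over GF(5) is (1/9)·Σ_{d∣9} μ(9/d) 5^d.
Divisors of 9: 1, 3, 9; μ(9/d) for each: 0, -1, 1.
Σ = − 5^3 + 5^9 = 1953000.
N = 1953000/9 = 217000.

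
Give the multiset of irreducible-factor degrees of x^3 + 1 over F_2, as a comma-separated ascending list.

1, 2

Write h(x) = x^3 + 1.
Roots in F_2: h(0) = 1; h(1) = 0 → root.
Linear factors from roots: (x + 1).
Complete factorization: h(x) = (x + 1)·(x^2 + x + 1).
Factor degrees with multiplicity: 1 + 2 = 3.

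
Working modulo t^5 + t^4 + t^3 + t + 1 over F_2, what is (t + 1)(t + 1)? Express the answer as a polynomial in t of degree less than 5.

Multiply in F_2[t]: (t + 1)·(t + 1) = t^2 + 1.
Reduced: t^2 + 1.

t^2 + 1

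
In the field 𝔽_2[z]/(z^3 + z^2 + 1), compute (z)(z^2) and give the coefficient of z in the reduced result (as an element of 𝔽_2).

Multiply in 𝔽_2[z]: (z)·(z^2) = z^3.
Reduce using z^3 ≡ z^2 + 1 (mod z^3 + z^2 + 1).
Reduced: z^2 + 1.

0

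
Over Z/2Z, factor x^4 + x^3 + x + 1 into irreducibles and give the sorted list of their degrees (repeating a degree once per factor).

Write g(x) = x^4 + x^3 + x + 1.
Roots in Z/2Z: g(0) = 1; g(1) = 0 → root.
Linear factors from roots: (x + 1).
Complete factorization: g(x) = (x + 1)^2·(x^2 + x + 1).
Factor degrees with multiplicity: 1 + 1 + 2 = 4.

1, 1, 2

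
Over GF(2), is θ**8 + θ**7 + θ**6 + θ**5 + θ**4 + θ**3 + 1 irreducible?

Write g(θ) = θ**8 + θ**7 + θ**6 + θ**5 + θ**4 + θ**3 + 1.
Check for roots in GF(2): g(0) = 1; g(1) = 1.
No roots, so no linear factors.
Monic irreducibles of degree 2 over GF(2): θ**2 + θ + 1.
None of them divide g (all give nonzero remainder).
Monic irreducibles of degree 3 over GF(2): θ**3 + θ + 1, θ**3 + θ**2 + 1.
None of them divide g (all give nonzero remainder).
Monic irreducibles of degree 4 over GF(2): θ**4 + θ + 1, θ**4 + θ**3 + 1, θ**4 + θ**3 + θ**2 + θ + 1.
None of them divide g (all give nonzero remainder).
No irreducible factor of degree ≤ 4 exists, so g is irreducible over GF(2).

Yes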